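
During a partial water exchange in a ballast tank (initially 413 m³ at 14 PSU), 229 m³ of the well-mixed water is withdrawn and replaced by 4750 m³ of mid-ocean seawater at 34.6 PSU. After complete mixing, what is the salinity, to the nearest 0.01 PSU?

Remaining after removal: 184 m³ at 14 PSU (salt = 2,576)
After addition: salt = 2,576 + 4,750×34.6 = 166,926; volume = 4,934 m³
S = 166,926 / 4,934 = 33.8318 PSU

33.83 PSU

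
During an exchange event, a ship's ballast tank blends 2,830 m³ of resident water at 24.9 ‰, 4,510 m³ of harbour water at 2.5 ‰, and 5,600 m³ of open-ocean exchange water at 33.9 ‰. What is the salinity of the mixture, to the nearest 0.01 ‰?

Conserving salt mass:
salt = 2,830×24.9 + 4,510×2.5 + 5,600×33.9 = 70,467 + 11,275 + 189,840 = 271,582
volume = 2,830 + 4,510 + 5,600 = 12,940 m³
S = 271,582 / 12,940 = 20.9878 ‰

20.99 ‰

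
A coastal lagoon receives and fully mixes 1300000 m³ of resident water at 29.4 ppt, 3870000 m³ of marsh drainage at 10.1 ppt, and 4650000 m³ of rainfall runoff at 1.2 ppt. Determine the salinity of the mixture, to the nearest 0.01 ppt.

Total salt / total volume:
salt = 1,300,000×29.4 + 3,870,000×10.1 + 4,650,000×1.2 = 38,220,000 + 39,087,000 + 5,580,000 = 82,887,000
volume = 1,300,000 + 3,870,000 + 4,650,000 = 9,820,000 m³
S = 82,887,000 / 9,820,000 = 8.4406 ppt

8.44 ppt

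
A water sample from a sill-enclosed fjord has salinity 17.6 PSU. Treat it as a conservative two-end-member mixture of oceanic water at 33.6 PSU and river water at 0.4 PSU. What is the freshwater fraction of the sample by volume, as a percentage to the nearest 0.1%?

Let f be the freshwater fraction. Salt balance per unit volume:
f×0.4 + (1−f)×33.6 = 17.6
f = (33.6 − 17.6) / (33.6 − 0.4) = 16/33.2 = 0.4819

48.2%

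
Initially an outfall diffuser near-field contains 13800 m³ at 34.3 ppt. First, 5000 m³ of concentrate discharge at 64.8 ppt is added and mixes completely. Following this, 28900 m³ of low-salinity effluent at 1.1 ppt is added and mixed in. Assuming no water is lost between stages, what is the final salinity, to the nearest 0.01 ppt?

17.38 ppt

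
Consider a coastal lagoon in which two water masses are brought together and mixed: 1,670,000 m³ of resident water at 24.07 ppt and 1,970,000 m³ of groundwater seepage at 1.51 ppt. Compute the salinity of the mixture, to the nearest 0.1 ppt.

By conservation of dissolved salt,
salt = 1,670,000×24.07 + 1,970,000×1.51 = 40,196,900 + 2,974,700 = 43,171,600
volume = 1,670,000 + 1,970,000 = 3,640,000 m³
S = 43,171,600 / 3,640,000 = 11.86 ppt

11.9 ppt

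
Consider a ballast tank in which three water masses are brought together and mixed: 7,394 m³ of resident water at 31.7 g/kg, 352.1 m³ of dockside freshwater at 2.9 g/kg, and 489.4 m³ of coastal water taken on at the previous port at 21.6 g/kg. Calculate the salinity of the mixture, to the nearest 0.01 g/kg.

Salt balance:
salt = 7,394×31.7 + 352.1×2.9 + 489.4×21.6 = 234,389.8 + 1,021.09 + 10,571.04 = 245,981.93
volume = 7,394 + 352.1 + 489.4 = 8,235.5 m³
S = 245,981.93 / 8,235.5 = 29.8685 g/kg

29.87 g/kg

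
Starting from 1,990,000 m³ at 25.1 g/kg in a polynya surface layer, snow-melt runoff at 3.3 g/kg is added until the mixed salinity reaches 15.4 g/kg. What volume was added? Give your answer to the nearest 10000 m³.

1600000 m³

Salt balance: 1,990,000×25.1 + V×3.3 = (1,990,000+V)×15.4
49,949,000 + 3.3V = 30,646,000 + 15.4V
19,303,000 = 12.1V
V = 1,595,289.26 m³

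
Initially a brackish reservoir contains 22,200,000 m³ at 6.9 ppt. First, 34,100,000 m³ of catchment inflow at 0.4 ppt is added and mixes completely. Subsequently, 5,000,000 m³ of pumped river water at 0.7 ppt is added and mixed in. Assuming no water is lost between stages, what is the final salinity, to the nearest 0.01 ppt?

2.78 ppt

Total salt / total volume:
Initial salt = 22,200,000×6.9 = 153,180,000
After stage 1: salt = 153,180,000 + 34,100,000×0.4 = 166,820,000; volume = 56,300,000 m³; S = 2.963 ppt
After stage 2: salt = 166,820,000 + 5,000,000×0.7 = 170,320,000; volume = 61,300,000 m³
S = 170,320,000 / 61,300,000 = 2.7785 ppt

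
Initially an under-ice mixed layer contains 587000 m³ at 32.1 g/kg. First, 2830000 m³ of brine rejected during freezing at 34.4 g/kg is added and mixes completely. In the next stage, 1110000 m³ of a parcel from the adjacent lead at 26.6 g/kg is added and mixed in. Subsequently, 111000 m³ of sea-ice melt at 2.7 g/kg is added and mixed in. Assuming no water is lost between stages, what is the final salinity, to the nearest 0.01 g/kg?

31.48 g/kg

Total salt / total volume:
Initial salt = 587,000×32.1 = 18,842,700
After stage 1: salt = 18,842,700 + 2,830,000×34.4 = 116,194,700; volume = 3,417,000 m³; S = 34.005 g/kg
After stage 2: salt = 116,194,700 + 1,110,000×26.6 = 145,720,700; volume = 4,527,000 m³; S = 32.189 g/kg
After stage 3: salt = 145,720,700 + 111,000×2.7 = 146,020,400; volume = 4,638,000 m³
S = 146,020,400 / 4,638,000 = 31.4835 g/kg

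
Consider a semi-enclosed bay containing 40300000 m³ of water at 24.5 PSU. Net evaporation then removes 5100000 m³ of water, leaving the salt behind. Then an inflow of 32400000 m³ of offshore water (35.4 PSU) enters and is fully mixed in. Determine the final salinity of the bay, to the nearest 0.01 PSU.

31.57 PSU

After evaporation: salt = 40,300,000×24.5 = 987,350,000; volume = 40,300,000 − 5,100,000 = 35,200,000 m³
After mixing: salt = 987,350,000 + 32,400,000×35.4 = 2,134,310,000; volume = 35,200,000 + 32,400,000 = 67,600,000 m³
S = 2,134,310,000 / 67,600,000 = 31.5726 PSU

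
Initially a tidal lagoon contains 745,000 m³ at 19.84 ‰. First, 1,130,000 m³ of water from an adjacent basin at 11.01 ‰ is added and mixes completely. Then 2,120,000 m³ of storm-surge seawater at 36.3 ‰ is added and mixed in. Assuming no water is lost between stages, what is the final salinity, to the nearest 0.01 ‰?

26.08 ‰

Mass of salt is conserved:
Initial salt = 745,000×19.84 = 14,780,800
After stage 1: salt = 14,780,800 + 1,130,000×11.01 = 27,222,100; volume = 1,875,000 m³; S = 14.518 ‰
After stage 2: salt = 27,222,100 + 2,120,000×36.3 = 104,178,100; volume = 3,995,000 m³
S = 104,178,100 / 3,995,000 = 26.0771 ‰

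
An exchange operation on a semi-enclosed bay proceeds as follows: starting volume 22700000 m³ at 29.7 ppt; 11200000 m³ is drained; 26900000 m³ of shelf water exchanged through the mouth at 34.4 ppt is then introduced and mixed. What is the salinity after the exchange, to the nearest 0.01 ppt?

32.99 ppt

Remaining after removal: 11,500,000 m³ at 29.7 ppt (salt = 341,550,000)
After addition: salt = 341,550,000 + 26,900,000×34.4 = 1,266,910,000; volume = 38,400,000 m³
S = 1,266,910,000 / 38,400,000 = 32.9924 ppt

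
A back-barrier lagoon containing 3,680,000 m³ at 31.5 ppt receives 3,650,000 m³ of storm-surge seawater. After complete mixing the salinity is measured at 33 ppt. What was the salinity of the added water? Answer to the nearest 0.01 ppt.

34.51 ppt

Salt balance: 3,680,000×31.5 + 3,650,000×S = 7,330,000×33
115,920,000 + 3,650,000·S = 241,890,000
S = (241,890,000 − 115,920,000) / 3,650,000 = 34.5123 ppt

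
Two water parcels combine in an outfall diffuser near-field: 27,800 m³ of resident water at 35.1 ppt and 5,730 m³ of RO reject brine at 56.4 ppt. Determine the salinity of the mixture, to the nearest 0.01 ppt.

Weighted by volume,
salt = 27,800×35.1 + 5,730×56.4 = 975,780 + 323,172 = 1,298,952
volume = 27,800 + 5,730 = 33,530 m³
S = 1,298,952 / 33,530 = 38.74 ppt

38.74 ppt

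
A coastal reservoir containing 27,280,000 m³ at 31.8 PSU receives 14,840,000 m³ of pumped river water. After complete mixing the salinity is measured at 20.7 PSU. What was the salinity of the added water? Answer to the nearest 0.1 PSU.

0.3 PSU

Salt balance: 27,280,000×31.8 + 14,840,000×S = 42,120,000×20.7
867,504,000 + 14,840,000·S = 871,884,000
S = (871,884,000 − 867,504,000) / 14,840,000 = 0.2951 PSU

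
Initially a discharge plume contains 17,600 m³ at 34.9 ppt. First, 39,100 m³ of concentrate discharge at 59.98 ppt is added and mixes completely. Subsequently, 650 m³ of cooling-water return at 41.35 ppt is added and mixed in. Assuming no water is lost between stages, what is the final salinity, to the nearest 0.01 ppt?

Weighted by volume,
Initial salt = 17,600×34.9 = 614,240
After stage 1: salt = 614,240 + 39,100×59.98 = 2,959,458; volume = 56,700 m³; S = 52.195 ppt
After stage 2: salt = 2,959,458 + 650×41.35 = 2,986,335.5; volume = 57,350 m³
S = 2,986,335.5 / 57,350 = 52.0721 ppt

52.07 ppt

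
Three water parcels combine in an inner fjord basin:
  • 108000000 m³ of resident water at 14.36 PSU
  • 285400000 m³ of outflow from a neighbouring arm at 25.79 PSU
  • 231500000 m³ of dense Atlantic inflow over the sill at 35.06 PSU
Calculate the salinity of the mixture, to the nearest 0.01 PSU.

Mass of salt is conserved:
salt = 108,000,000×14.36 + 285,400,000×25.79 + 231,500,000×35.06 = 1,550,880,000 + 7,360,466,000 + 8,116,390,000 = 17,027,736,000
volume = 108,000,000 + 285,400,000 + 231,500,000 = 624,900,000 m³
S = 17,027,736,000 / 624,900,000 = 27.2487 PSU

27.25 PSU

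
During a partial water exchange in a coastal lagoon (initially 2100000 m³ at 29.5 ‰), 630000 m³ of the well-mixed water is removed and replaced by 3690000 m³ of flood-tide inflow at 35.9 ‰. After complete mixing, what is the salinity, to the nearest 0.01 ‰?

34.08 ‰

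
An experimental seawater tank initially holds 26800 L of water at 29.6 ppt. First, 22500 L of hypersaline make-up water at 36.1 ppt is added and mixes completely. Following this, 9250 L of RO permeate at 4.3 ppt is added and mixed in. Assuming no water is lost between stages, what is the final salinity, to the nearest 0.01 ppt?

28.10 ppt

Conserving salt mass:
Initial salt = 26,800×29.6 = 793,280
After stage 1: salt = 793,280 + 22,500×36.1 = 1,605,530; volume = 49,300 L; S = 32.567 ppt
After stage 2: salt = 1,605,530 + 9,250×4.3 = 1,645,305; volume = 58,550 L
S = 1,645,305 / 58,550 = 28.1009 ppt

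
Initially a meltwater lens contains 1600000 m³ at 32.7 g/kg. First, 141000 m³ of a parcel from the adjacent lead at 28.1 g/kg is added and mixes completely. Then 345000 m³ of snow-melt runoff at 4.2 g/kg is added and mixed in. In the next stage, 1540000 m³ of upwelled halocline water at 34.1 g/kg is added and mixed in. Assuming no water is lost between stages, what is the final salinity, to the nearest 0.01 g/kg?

Salt balance:
Initial salt = 1,600,000×32.7 = 52,320,000
After stage 1: salt = 52,320,000 + 141,000×28.1 = 56,282,100; volume = 1,741,000 m³; S = 32.327 g/kg
After stage 2: salt = 56,282,100 + 345,000×4.2 = 57,731,100; volume = 2,086,000 m³; S = 27.676 g/kg
After stage 3: salt = 57,731,100 + 1,540,000×34.1 = 110,245,100; volume = 3,626,000 m³
S = 110,245,100 / 3,626,000 = 30.4041 g/kg

30.40 g/kg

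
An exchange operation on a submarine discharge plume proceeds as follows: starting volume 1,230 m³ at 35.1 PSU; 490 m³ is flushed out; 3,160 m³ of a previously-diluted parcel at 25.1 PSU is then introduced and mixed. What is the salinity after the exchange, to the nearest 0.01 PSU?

Remaining after removal: 740 m³ at 35.1 PSU (salt = 25,974)
After addition: salt = 25,974 + 3,160×25.1 = 105,290; volume = 3,900 m³
S = 105,290 / 3,900 = 26.9974 PSU

27.00 PSU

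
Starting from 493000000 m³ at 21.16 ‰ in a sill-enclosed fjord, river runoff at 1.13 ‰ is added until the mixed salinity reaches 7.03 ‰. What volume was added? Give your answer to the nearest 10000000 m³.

1180000000 m³

Salt balance: 493,000,000×21.16 + V×1.13 = (493,000,000+V)×7.03
10,431,880,000 + 1.13V = 3,465,790,000 + 7.03V
6,966,090,000 = 5.9V
V = 1,180,693,220.34 m³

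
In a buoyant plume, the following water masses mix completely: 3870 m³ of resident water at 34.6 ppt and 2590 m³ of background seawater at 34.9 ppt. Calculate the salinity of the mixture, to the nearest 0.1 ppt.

By conservation of dissolved salt,
salt = 3,870×34.6 + 2,590×34.9 = 133,902 + 90,391 = 224,293
volume = 3,870 + 2,590 = 6,460 m³
S = 224,293 / 6,460 = 34.72 ppt

34.7 ppt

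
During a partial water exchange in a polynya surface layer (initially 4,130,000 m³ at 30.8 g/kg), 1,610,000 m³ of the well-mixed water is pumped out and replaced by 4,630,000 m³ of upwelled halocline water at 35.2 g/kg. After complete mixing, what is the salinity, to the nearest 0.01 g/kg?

33.65 g/kg

Remaining after removal: 2,520,000 m³ at 30.8 g/kg (salt = 77,616,000)
After addition: salt = 77,616,000 + 4,630,000×35.2 = 240,592,000; volume = 7,150,000 m³
S = 240,592,000 / 7,150,000 = 33.6492 g/kg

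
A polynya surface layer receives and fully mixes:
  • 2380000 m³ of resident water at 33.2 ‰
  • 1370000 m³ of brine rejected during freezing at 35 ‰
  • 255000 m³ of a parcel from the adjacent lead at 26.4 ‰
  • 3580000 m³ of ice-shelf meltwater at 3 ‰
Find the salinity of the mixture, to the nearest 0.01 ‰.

19.04 ‰

Weighted by volume,
salt = 2,380,000×33.2 + 1,370,000×35 + 255,000×26.4 + 3,580,000×3 = 79,016,000 + 47,950,000 + 6,732,000 + 10,740,000 = 144,438,000
volume = 2,380,000 + 1,370,000 + 255,000 + 3,580,000 = 7,585,000 m³
S = 144,438,000 / 7,585,000 = 19.0426 ‰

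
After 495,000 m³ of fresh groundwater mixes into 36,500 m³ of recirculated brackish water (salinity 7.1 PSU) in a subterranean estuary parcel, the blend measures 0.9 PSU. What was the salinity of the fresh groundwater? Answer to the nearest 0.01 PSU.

0.44 PSU

Salt balance: 36,500×7.1 + 495,000×S = 531,500×0.9
259,150 + 495,000·S = 478,350
S = (478,350 − 259,150) / 495,000 = 0.4428 PSU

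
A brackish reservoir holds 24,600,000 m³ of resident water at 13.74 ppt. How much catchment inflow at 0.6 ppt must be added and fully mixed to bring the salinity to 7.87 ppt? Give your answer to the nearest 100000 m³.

Salt balance: 24,600,000×13.74 + V×0.6 = (24,600,000+V)×7.87
338,004,000 + 0.6V = 193,602,000 + 7.87V
144,402,000 = 7.27V
V = 19,862,723.52 m³

19900000 m³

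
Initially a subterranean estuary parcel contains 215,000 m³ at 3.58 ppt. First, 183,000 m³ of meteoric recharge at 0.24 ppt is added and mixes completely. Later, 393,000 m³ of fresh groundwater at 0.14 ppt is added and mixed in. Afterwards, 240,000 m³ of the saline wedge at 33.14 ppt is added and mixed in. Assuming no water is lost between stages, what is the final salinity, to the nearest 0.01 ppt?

8.56 ppt

Weighted by volume,
Initial salt = 215,000×3.58 = 769,700
After stage 1: salt = 769,700 + 183,000×0.24 = 813,620; volume = 398,000 m³; S = 2.044 ppt
After stage 2: salt = 813,620 + 393,000×0.14 = 868,640; volume = 791,000 m³; S = 1.098 ppt
After stage 3: salt = 868,640 + 240,000×33.14 = 8,822,240; volume = 1,031,000 m³
S = 8,822,240 / 1,031,000 = 8.557 ppt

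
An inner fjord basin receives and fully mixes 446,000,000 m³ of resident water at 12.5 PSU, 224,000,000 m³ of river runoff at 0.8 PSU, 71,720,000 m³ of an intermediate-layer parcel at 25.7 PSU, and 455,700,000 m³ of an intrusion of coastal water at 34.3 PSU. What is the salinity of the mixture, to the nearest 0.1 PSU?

Salt balance:
salt = 446,000,000×12.5 + 224,000,000×0.8 + 71,720,000×25.7 + 455,700,000×34.3 = 5,575,000,000 + 179,200,000 + 1,843,204,000 + 15,630,510,000 = 23,227,914,000
volume = 446,000,000 + 224,000,000 + 71,720,000 + 455,700,000 = 1,197,420,000 m³
S = 23,227,914,000 / 1,197,420,000 = 19.398 PSU

19.4 PSU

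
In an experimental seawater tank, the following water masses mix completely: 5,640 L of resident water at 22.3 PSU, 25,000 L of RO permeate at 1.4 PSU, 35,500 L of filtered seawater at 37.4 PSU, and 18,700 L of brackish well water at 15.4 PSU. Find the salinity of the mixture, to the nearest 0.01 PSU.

Salt balance:
salt = 5,640×22.3 + 25,000×1.4 + 35,500×37.4 + 18,700×15.4 = 125,772 + 35,000 + 1,327,700 + 287,980 = 1,776,452
volume = 5,640 + 25,000 + 35,500 + 18,700 = 84,840 L
S = 1,776,452 / 84,840 = 20.9388 PSU

20.94 PSU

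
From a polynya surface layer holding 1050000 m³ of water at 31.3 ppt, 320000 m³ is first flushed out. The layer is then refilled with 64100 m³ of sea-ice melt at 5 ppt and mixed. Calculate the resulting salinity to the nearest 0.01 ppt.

29.18 ppt

Remaining after removal: 730,000 m³ at 31.3 ppt (salt = 22,849,000)
After addition: salt = 22,849,000 + 64,100×5 = 23,169,500; volume = 794,100 m³
S = 23,169,500 / 794,100 = 29.1771 ppt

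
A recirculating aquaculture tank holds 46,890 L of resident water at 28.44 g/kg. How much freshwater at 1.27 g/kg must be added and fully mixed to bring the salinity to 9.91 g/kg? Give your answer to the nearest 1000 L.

101000 L

Salt balance: 46,890×28.44 + V×1.27 = (46,890+V)×9.91
1,333,551.6 + 1.27V = 464,679.9 + 9.91V
868,871.7 = 8.64V
V = 100,563.85 L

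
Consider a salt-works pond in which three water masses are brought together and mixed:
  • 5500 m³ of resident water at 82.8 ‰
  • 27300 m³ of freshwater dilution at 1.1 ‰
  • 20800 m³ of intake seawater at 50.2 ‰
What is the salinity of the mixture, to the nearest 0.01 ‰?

By conservation of dissolved salt,
salt = 5,500×82.8 + 27,300×1.1 + 20,800×50.2 = 455,400 + 30,030 + 1,044,160 = 1,529,590
volume = 5,500 + 27,300 + 20,800 = 53,600 m³
S = 1,529,590 / 53,600 = 28.5371 ‰

28.54 ‰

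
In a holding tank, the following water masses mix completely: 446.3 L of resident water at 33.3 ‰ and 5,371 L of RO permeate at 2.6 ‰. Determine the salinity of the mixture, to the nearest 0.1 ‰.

Total salt / total volume:
salt = 446.3×33.3 + 5,371×2.6 = 14,861.79 + 13,964.6 = 28,826.39
volume = 446.3 + 5,371 = 5,817.3 L
S = 28,826.39 / 5,817.3 = 4.955 ‰

5.0 ‰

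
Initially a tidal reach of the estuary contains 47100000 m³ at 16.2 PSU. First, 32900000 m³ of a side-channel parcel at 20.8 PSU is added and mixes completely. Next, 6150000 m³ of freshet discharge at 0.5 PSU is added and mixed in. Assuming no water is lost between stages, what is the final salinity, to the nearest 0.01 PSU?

Salt balance:
Initial salt = 47,100,000×16.2 = 763,020,000
After stage 1: salt = 763,020,000 + 32,900,000×20.8 = 1,447,340,000; volume = 80,000,000 m³; S = 18.092 PSU
After stage 2: salt = 1,447,340,000 + 6,150,000×0.5 = 1,450,415,000; volume = 86,150,000 m³
S = 1,450,415,000 / 86,150,000 = 16.8359 PSU

16.84 PSU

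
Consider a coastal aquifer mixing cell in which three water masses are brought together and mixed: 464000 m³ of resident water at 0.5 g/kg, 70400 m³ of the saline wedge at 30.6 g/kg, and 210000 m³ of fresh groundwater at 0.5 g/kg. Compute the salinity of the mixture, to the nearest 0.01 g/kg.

3.35 g/kg

Mass of salt is conserved:
salt = 464,000×0.5 + 70,400×30.6 + 210,000×0.5 = 232,000 + 2,154,240 + 105,000 = 2,491,240
volume = 464,000 + 70,400 + 210,000 = 744,400 m³
S = 2,491,240 / 744,400 = 3.3466 g/kg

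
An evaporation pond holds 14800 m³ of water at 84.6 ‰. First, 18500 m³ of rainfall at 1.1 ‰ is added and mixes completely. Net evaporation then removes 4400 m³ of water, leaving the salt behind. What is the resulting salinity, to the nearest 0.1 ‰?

44.0 ‰

After mixing: salt = 14,800×84.6 + 18,500×1.1 = 1,272,430; volume = 33,300 m³
After evaporation: salt unchanged = 1,272,430; volume = 33,300 − 4,400 = 28,900 m³
S = 1,272,430 / 28,900 = 44.0287 ‰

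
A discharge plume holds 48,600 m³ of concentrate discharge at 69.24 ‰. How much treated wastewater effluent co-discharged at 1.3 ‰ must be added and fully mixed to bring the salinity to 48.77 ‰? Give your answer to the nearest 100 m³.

Salt balance: 48,600×69.24 + V×1.3 = (48,600+V)×48.77
3,365,064 + 1.3V = 2,370,222 + 48.77V
994,842 = 47.47V
V = 20,957.28 m³

21000 m³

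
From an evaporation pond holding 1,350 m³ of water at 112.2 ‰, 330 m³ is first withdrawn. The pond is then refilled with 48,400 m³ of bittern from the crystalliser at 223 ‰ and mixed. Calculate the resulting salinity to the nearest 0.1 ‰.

Remaining after removal: 1,020 m³ at 112.2 ‰ (salt = 114,444)
After addition: salt = 114,444 + 48,400×223 = 10,907,644; volume = 49,420 m³
S = 10,907,644 / 49,420 = 220.7132 ‰

220.7 ‰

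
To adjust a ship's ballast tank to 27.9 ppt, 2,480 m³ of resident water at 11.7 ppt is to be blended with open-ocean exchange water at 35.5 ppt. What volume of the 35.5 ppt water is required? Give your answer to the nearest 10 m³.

Salt balance: 2,480×11.7 + V×35.5 = (2,480+V)×27.9
29,016 + 35.5V = 69,192 + 27.9V
40,176 = 7.6V
V = 5,286.32 m³

5290 m³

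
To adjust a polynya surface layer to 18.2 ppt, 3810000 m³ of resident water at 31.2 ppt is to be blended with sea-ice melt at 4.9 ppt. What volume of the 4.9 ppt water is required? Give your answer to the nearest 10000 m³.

3720000 m³

Salt balance: 3,810,000×31.2 + V×4.9 = (3,810,000+V)×18.2
118,872,000 + 4.9V = 69,342,000 + 18.2V
49,530,000 = 13.3V
V = 3,724,060.15 m³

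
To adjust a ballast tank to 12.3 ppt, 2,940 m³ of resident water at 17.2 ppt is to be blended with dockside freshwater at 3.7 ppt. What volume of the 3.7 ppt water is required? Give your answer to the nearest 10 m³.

Salt balance: 2,940×17.2 + V×3.7 = (2,940+V)×12.3
50,568 + 3.7V = 36,162 + 12.3V
14,406 = 8.6V
V = 1,675.12 m³

1680 m³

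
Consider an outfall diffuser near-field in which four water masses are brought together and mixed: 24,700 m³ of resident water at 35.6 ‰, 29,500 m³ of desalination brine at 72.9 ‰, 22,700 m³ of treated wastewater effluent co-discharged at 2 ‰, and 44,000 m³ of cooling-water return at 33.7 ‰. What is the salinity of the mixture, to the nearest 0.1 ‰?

37.7 ‰

Conserving salt mass:
salt = 24,700×35.6 + 29,500×72.9 + 22,700×2 + 44,000×33.7 = 879,320 + 2,150,550 + 45,400 + 1,482,800 = 4,558,070
volume = 24,700 + 29,500 + 22,700 + 44,000 = 120,900 m³
S = 4,558,070 / 120,900 = 37.701 ‰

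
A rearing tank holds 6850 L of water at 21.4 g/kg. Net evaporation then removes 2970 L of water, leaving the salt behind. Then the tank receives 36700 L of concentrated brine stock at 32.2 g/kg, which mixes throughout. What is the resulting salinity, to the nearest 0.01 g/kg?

32.73 g/kg

After evaporation: salt = 6,850×21.4 = 146,590; volume = 6,850 − 2,970 = 3,880 L
After mixing: salt = 146,590 + 36,700×32.2 = 1,328,330; volume = 3,880 + 36,700 = 40,580 L
S = 1,328,330 / 40,580 = 32.7336 g/kg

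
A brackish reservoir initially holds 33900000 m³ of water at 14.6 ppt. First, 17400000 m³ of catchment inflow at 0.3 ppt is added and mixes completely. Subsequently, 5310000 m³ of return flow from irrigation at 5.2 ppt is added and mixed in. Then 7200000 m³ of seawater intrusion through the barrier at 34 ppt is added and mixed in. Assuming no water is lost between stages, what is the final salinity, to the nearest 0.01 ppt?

Weighted by volume,
Initial salt = 33,900,000×14.6 = 494,940,000
After stage 1: salt = 494,940,000 + 17,400,000×0.3 = 500,160,000; volume = 51,300,000 m³; S = 9.75 ppt
After stage 2: salt = 500,160,000 + 5,310,000×5.2 = 527,772,000; volume = 56,610,000 m³; S = 9.323 ppt
After stage 3: salt = 527,772,000 + 7,200,000×34 = 772,572,000; volume = 63,810,000 m³
S = 772,572,000 / 63,810,000 = 12.1074 ppt

12.11 ppt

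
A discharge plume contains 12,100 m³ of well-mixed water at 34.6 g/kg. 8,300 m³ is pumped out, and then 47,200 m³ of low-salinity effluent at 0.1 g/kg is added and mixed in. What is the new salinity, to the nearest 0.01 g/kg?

Remaining after removal: 3,800 m³ at 34.6 g/kg (salt = 131,480)
After addition: salt = 131,480 + 47,200×0.1 = 136,200; volume = 51,000 m³
S = 136,200 / 51,000 = 2.6706 g/kg

2.67 g/kg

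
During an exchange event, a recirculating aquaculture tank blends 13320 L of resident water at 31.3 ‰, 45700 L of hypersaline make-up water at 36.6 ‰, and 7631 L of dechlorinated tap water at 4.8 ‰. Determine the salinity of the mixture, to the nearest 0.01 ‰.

31.90 ‰

By conservation of dissolved salt,
salt = 13,320×31.3 + 45,700×36.6 + 7,631×4.8 = 416,916 + 1,672,620 + 36,628.8 = 2,126,164.8
volume = 13,320 + 45,700 + 7,631 = 66,651 L
S = 2,126,164.8 / 66,651 = 31.9 ‰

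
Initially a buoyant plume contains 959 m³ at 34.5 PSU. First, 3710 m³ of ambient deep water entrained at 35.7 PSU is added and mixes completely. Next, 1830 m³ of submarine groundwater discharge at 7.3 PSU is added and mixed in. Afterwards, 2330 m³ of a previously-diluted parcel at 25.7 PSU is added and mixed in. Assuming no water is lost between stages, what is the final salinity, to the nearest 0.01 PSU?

Conserving salt mass:
Initial salt = 959×34.5 = 33,085.5
After stage 1: salt = 33,085.5 + 3,710×35.7 = 165,532.5; volume = 4,669 m³; S = 35.454 PSU
After stage 2: salt = 165,532.5 + 1,830×7.3 = 178,891.5; volume = 6,499 m³; S = 27.526 PSU
After stage 3: salt = 178,891.5 + 2,330×25.7 = 238,772.5; volume = 8,829 m³
S = 238,772.5 / 8,829 = 27.0441 PSU

27.04 PSU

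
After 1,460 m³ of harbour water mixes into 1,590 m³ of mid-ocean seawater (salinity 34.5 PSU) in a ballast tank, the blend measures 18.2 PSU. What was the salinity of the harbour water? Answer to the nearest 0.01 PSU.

0.45 PSU

Salt balance: 1,590×34.5 + 1,460×S = 3,050×18.2
54,855 + 1,460·S = 55,510
S = (55,510 − 54,855) / 1,460 = 0.4486 PSU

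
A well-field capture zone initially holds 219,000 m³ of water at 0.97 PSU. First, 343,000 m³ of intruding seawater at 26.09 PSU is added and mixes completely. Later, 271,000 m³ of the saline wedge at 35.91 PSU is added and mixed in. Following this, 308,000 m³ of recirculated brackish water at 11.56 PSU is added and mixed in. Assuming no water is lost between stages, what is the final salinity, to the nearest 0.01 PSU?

19.68 PSU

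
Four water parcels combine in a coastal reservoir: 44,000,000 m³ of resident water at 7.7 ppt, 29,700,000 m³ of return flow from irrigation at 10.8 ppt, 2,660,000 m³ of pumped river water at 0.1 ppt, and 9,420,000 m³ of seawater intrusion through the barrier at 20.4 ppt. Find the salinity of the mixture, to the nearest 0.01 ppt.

Conserving salt mass:
salt = 44,000,000×7.7 + 29,700,000×10.8 + 2,660,000×0.1 + 9,420,000×20.4 = 338,800,000 + 320,760,000 + 266,000 + 192,168,000 = 851,994,000
volume = 44,000,000 + 29,700,000 + 2,660,000 + 9,420,000 = 85,780,000 m³
S = 851,994,000 / 85,780,000 = 9.9323 ppt

9.93 ppt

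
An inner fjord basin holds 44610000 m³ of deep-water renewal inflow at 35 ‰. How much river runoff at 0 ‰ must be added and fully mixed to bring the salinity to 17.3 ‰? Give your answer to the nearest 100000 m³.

45600000 m³

Salt balance: 44,610,000×35 + V×0 = (44,610,000+V)×17.3
1,561,350,000 + 0V = 771,753,000 + 17.3V
789,597,000 = 17.3V
V = 45,641,445.09 m³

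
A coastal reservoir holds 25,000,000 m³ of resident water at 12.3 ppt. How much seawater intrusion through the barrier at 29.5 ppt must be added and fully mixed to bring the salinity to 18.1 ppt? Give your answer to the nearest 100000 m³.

12700000 m³

Salt balance: 25,000,000×12.3 + V×29.5 = (25,000,000+V)×18.1
307,500,000 + 29.5V = 452,500,000 + 18.1V
145,000,000 = 11.4V
V = 12,719,298.25 m³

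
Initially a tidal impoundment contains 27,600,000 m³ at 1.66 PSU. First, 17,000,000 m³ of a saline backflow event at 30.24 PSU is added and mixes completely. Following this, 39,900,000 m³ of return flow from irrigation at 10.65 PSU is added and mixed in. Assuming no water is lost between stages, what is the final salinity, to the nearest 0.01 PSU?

Conserving salt mass:
Initial salt = 27,600,000×1.66 = 45,816,000
After stage 1: salt = 45,816,000 + 17,000,000×30.24 = 559,896,000; volume = 44,600,000 m³; S = 12.554 PSU
After stage 2: salt = 559,896,000 + 39,900,000×10.65 = 984,831,000; volume = 84,500,000 m³
S = 984,831,000 / 84,500,000 = 11.6548 PSU

11.65 PSU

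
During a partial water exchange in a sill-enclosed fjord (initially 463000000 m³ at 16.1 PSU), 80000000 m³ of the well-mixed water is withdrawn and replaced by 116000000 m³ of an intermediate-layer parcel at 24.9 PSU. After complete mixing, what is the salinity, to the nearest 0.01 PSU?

18.15 PSU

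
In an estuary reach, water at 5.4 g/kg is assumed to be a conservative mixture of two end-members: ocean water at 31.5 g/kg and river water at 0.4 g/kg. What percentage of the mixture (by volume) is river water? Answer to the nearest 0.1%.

83.9%

Let f be the freshwater fraction. Salt balance per unit volume:
f×0.4 + (1−f)×31.5 = 5.4
f = (31.5 − 5.4) / (31.5 − 0.4) = 26.1/31.1 = 0.8392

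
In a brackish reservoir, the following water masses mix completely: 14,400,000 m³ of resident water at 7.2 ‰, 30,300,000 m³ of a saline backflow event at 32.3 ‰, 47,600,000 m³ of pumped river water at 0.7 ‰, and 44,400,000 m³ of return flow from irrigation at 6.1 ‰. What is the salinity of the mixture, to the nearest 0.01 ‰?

Conserving salt mass:
salt = 14,400,000×7.2 + 30,300,000×32.3 + 47,600,000×0.7 + 44,400,000×6.1 = 103,680,000 + 978,690,000 + 33,320,000 + 270,840,000 = 1,386,530,000
volume = 14,400,000 + 30,300,000 + 47,600,000 + 44,400,000 = 136,700,000 m³
S = 1,386,530,000 / 136,700,000 = 10.1429 ‰

10.14 ‰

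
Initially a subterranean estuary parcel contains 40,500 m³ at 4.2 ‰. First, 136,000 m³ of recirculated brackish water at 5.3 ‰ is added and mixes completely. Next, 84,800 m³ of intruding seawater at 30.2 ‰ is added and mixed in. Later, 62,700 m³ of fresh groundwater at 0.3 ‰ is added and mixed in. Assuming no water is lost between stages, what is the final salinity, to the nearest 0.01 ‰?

10.71 ‰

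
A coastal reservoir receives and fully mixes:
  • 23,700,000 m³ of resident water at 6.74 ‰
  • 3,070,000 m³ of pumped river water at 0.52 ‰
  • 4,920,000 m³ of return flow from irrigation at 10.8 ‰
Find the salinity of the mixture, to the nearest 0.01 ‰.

Salt balance:
salt = 23,700,000×6.74 + 3,070,000×0.52 + 4,920,000×10.8 = 159,738,000 + 1,596,400 + 53,136,000 = 214,470,400
volume = 23,700,000 + 3,070,000 + 4,920,000 = 31,690,000 m³
S = 214,470,400 / 31,690,000 = 6.7678 ‰

6.77 ‰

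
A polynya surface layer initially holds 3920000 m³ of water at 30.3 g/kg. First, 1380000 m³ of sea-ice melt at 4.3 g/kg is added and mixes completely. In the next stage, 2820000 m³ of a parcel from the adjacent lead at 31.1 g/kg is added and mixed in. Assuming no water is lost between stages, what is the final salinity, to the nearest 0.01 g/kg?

26.16 g/kg

Weighted by volume,
Initial salt = 3,920,000×30.3 = 118,776,000
After stage 1: salt = 118,776,000 + 1,380,000×4.3 = 124,710,000; volume = 5,300,000 m³; S = 23.53 g/kg
After stage 2: salt = 124,710,000 + 2,820,000×31.1 = 212,412,000; volume = 8,120,000 m³
S = 212,412,000 / 8,120,000 = 26.1591 g/kg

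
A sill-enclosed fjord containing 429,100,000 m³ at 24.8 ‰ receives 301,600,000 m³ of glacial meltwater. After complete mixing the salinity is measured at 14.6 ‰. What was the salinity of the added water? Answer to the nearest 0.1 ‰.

Salt balance: 429,100,000×24.8 + 301,600,000×S = 730,700,000×14.6
10,641,680,000 + 301,600,000·S = 10,668,220,000
S = (10,668,220,000 − 10,641,680,000) / 301,600,000 = 0.088 ‰

0.1 ‰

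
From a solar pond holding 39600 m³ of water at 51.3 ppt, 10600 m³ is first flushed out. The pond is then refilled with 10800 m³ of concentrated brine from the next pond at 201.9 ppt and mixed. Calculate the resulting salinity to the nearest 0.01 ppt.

Remaining after removal: 29,000 m³ at 51.3 ppt (salt = 1,487,700)
After addition: salt = 1,487,700 + 10,800×201.9 = 3,668,220; volume = 39,800 m³
S = 3,668,220 / 39,800 = 92.1663 ppt

92.17 ppt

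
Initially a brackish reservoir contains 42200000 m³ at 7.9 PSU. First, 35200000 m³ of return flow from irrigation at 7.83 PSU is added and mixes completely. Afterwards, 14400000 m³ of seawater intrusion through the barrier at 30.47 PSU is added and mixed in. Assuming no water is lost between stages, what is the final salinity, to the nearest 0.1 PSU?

11.4 PSU

Total salt / total volume:
Initial salt = 42,200,000×7.9 = 333,380,000
After stage 1: salt = 333,380,000 + 35,200,000×7.83 = 608,996,000; volume = 77,400,000 m³; S = 7.868 PSU
After stage 2: salt = 608,996,000 + 14,400,000×30.47 = 1,047,764,000; volume = 91,800,000 m³
S = 1,047,764,000 / 91,800,000 = 11.4136 PSU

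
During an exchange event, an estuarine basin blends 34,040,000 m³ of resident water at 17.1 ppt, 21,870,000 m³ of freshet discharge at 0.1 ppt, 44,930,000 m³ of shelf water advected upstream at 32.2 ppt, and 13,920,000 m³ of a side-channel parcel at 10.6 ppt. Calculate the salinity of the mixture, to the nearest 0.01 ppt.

18.98 ppt

Mass of salt is conserved:
salt = 34,040,000×17.1 + 21,870,000×0.1 + 44,930,000×32.2 + 13,920,000×10.6 = 582,084,000 + 2,187,000 + 1,446,746,000 + 147,552,000 = 2,178,569,000
volume = 34,040,000 + 21,870,000 + 44,930,000 + 13,920,000 = 114,760,000 m³
S = 2,178,569,000 / 114,760,000 = 18.9837 ppt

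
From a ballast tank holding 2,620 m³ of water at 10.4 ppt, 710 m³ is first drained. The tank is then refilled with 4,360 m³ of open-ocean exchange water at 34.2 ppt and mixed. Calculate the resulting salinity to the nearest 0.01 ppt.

Remaining after removal: 1,910 m³ at 10.4 ppt (salt = 19,864)
After addition: salt = 19,864 + 4,360×34.2 = 168,976; volume = 6,270 m³
S = 168,976 / 6,270 = 26.9499 ppt

26.95 ppt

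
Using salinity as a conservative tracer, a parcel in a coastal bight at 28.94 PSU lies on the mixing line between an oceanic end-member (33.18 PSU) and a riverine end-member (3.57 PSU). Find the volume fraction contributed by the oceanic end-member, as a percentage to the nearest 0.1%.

85.7%

Let g be the oceanic fraction. Salt balance per unit volume:
g×33.18 + (1−g)×3.57 = 28.94
g = (28.94 − 3.57) / (33.18 − 3.57) = 25.37/29.61 = 0.8568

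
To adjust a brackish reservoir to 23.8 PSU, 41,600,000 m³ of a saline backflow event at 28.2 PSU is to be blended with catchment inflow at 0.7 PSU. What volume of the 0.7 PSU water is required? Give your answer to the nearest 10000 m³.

7920000 m³

Salt balance: 41,600,000×28.2 + V×0.7 = (41,600,000+V)×23.8
1,173,120,000 + 0.7V = 990,080,000 + 23.8V
183,040,000 = 23.1V
V = 7,923,809.52 m³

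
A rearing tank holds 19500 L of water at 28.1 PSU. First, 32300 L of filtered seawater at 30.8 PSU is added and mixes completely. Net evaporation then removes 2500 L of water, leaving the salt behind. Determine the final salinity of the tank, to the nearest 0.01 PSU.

After mixing: salt = 19,500×28.1 + 32,300×30.8 = 1,542,790; volume = 51,800 L
After evaporation: salt unchanged = 1,542,790; volume = 51,800 − 2,500 = 49,300 L
S = 1,542,790 / 49,300 = 31.2939 PSU

31.29 PSU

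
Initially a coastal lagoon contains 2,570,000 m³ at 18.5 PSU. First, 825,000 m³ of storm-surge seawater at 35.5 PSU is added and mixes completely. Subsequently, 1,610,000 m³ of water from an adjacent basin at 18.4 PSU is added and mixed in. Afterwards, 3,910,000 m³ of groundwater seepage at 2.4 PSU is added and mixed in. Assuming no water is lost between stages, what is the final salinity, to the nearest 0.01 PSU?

12.99 PSU

Weighted by volume,
Initial salt = 2,570,000×18.5 = 47,545,000
After stage 1: salt = 47,545,000 + 825,000×35.5 = 76,832,500; volume = 3,395,000 m³; S = 22.631 PSU
After stage 2: salt = 76,832,500 + 1,610,000×18.4 = 106,456,500; volume = 5,005,000 m³; S = 21.27 PSU
After stage 3: salt = 106,456,500 + 3,910,000×2.4 = 115,840,500; volume = 8,915,000 m³
S = 115,840,500 / 8,915,000 = 12.9939 PSU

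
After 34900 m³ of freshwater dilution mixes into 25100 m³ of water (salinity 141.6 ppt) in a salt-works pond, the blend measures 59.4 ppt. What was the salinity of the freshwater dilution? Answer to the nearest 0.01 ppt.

Salt balance: 25,100×141.6 + 34,900×S = 60,000×59.4
3,554,160 + 34,900·S = 3,564,000
S = (3,564,000 − 3,554,160) / 34,900 = 0.2819 ppt

0.28 ppt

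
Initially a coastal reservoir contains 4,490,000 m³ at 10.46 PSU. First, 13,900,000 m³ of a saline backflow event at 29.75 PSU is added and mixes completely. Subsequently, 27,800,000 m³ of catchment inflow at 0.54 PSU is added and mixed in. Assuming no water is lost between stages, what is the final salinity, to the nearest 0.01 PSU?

Salt balance:
Initial salt = 4,490,000×10.46 = 46,965,400
After stage 1: salt = 46,965,400 + 13,900,000×29.75 = 460,490,400; volume = 18,390,000 m³; S = 25.04 PSU
After stage 2: salt = 460,490,400 + 27,800,000×0.54 = 475,502,400; volume = 46,190,000 m³
S = 475,502,400 / 46,190,000 = 10.2945 PSU

10.29 PSU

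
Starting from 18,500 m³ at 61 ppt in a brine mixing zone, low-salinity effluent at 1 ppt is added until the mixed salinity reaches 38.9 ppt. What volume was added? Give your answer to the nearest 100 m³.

Salt balance: 18,500×61 + V×1 = (18,500+V)×38.9
1,128,500 + 1V = 719,650 + 38.9V
408,850 = 37.9V
V = 10,787.6 m³

10800 m³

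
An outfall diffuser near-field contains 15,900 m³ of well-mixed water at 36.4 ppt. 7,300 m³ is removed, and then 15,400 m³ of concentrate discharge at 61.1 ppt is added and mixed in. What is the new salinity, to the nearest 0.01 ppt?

52.25 ppt

Remaining after removal: 8,600 m³ at 36.4 ppt (salt = 313,040)
After addition: salt = 313,040 + 15,400×61.1 = 1,253,980; volume = 24,000 m³
S = 1,253,980 / 24,000 = 52.2492 ppt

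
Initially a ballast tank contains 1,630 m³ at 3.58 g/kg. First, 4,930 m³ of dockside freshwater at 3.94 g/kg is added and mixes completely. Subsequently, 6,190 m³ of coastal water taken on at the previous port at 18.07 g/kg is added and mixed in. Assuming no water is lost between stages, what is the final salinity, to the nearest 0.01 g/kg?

Salt balance:
Initial salt = 1,630×3.58 = 5,835.4
After stage 1: salt = 5,835.4 + 4,930×3.94 = 25,259.6; volume = 6,560 m³; S = 3.851 g/kg
After stage 2: salt = 25,259.6 + 6,190×18.07 = 137,112.9; volume = 12,750 m³
S = 137,112.9 / 12,750 = 10.754 g/kg

10.75 g/kg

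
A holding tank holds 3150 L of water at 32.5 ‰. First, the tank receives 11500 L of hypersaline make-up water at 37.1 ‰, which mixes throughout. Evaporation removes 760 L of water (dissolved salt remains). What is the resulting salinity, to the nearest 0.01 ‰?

38.09 ‰

After mixing: salt = 3,150×32.5 + 11,500×37.1 = 529,025; volume = 14,650 L
After evaporation: salt unchanged = 529,025; volume = 14,650 − 760 = 13,890 L
S = 529,025 / 13,890 = 38.0868 ‰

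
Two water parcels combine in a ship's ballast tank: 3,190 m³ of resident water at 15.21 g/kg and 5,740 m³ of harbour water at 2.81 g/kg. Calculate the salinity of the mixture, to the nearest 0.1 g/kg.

Salt balance:
salt = 3,190×15.21 + 5,740×2.81 = 48,519.9 + 16,129.4 = 64,649.3
volume = 3,190 + 5,740 = 8,930 m³
S = 64,649.3 / 8,930 = 7.24 g/kg

7.2 g/kg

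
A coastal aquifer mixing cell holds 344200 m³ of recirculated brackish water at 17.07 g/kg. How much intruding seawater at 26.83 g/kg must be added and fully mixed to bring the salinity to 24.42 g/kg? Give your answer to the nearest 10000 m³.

1050000 m³

Salt balance: 344,200×17.07 + V×26.83 = (344,200+V)×24.42
5,875,494 + 26.83V = 8,405,364 + 24.42V
2,529,870 = 2.41V
V = 1,049,738.59 m³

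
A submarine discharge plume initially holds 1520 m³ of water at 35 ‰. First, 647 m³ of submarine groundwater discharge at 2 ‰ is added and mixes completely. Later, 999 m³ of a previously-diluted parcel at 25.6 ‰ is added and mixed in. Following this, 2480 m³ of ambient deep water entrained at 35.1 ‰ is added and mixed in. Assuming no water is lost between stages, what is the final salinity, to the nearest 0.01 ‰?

29.60 ‰

By conservation of dissolved salt,
Initial salt = 1,520×35 = 53,200
After stage 1: salt = 53,200 + 647×2 = 54,494; volume = 2,167 m³; S = 25.147 ‰
After stage 2: salt = 54,494 + 999×25.6 = 80,068.4; volume = 3,166 m³; S = 25.29 ‰
After stage 3: salt = 80,068.4 + 2,480×35.1 = 167,116.4; volume = 5,646 m³
S = 167,116.4 / 5,646 = 29.5991 ‰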